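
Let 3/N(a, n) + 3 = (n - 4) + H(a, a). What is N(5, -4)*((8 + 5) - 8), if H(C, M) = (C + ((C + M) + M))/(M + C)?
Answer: -5/3 ≈ -1.6667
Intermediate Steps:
H(C, M) = (2*C + 2*M)/(C + M) (H(C, M) = (C + (C + 2*M))/(C + M) = (2*C + 2*M)/(C + M))
N(a, n) = 3/(-5 + n) (N(a, n) = 3/(-3 + ((n - 4) + 2)) = 3/(-3 + ((-4 + n) + 2)) = 3/(-3 + (-2 + n)) = 3/(-5 + n))
N(5, -4)*((8 + 5) - 8) = (3/(-5 - 4))*((8 + 5) - 8) = (3/(-9))*(13 - 8) = (3*(-1/9))*5 = -1/3*5 = -5/3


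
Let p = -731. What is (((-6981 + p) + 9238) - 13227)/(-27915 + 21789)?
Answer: 11701/6126 ≈ 1.9101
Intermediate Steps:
(((-6981 + p) + 9238) - 13227)/(-27915 + 21789) = (((-6981 - 731) + 9238) - 13227)/(-27915 + 21789) = ((-7712 + 9238) - 13227)/(-6126) = (1526 - 13227)*(-1/6126) = -11701*(-1/6126) = 11701/6126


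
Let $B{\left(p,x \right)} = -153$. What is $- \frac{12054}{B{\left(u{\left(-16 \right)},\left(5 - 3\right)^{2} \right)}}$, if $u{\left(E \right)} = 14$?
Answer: $\frac{4018}{51} \approx 78.784$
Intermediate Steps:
$- \frac{12054}{B{\left(u{\left(-16 \right)},\left(5 - 3\right)^{2} \right)}} = - \frac{12054}{-153} = \left(-12054\right) \left(- \frac{1}{153}\right) = \frac{4018}{51}$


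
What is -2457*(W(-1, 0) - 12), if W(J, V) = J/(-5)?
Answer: 144963/5 ≈ 28993.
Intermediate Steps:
W(J, V) = -J/5 (W(J, V) = J*(-⅕) = -J/5)
-2457*(W(-1, 0) - 12) = -2457*(-⅕*(-1) - 12) = -2457*(⅕ - 12) = -2457*(-59/5) = 144963/5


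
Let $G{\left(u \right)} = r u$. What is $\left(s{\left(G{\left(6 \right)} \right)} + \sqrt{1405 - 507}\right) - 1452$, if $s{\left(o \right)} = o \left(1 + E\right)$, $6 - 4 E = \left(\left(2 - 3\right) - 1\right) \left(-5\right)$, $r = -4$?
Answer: $-1452 + \sqrt{898} \approx -1422.0$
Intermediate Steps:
$G{\left(u \right)} = - 4 u$
$E = -1$ ($E = \frac{3}{2} - \frac{\left(\left(2 - 3\right) - 1\right) \left(-5\right)}{4} = \frac{3}{2} - \frac{\left(-1 - 1\right) \left(-5\right)}{4} = \frac{3}{2} - \frac{\left(-2\right) \left(-5\right)}{4} = \frac{3}{2} - \frac{5}{2} = -1$)
$s{\left(o \right)} = 0$ ($s{\left(o \right)} = o \left(1 - 1\right) = o 0 = 0$)
$\left(s{\left(G{\left(6 \right)} \right)} + \sqrt{1405 - 507}\right) - 1452 = \left(0 + \sqrt{1405 - 507}\right) - 1452 = \left(0 + \sqrt{898}\right) - 1452 = \sqrt{898} - 1452 = -1452 + \sqrt{898}$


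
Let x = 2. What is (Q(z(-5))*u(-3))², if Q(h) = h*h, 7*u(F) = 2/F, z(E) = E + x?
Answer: 36/49 ≈ 0.73469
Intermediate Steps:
z(E) = 2 + E (z(E) = E + 2 = 2 + E)
u(F) = 2/(7*F) (u(F) = (2/F)/7 = 2/(7*F))
Q(h) = h²
(Q(z(-5))*u(-3))² = ((2 - 5)²*((2/7)/(-3)))² = ((-3)²*((2/7)*(-⅓)))² = (9*(-2/21))² = (-6/7)² = 36/49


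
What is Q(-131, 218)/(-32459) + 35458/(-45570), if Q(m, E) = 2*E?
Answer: -83628553/105654045 ≈ -0.79153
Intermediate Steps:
Q(-131, 218)/(-32459) + 35458/(-45570) = (2*218)/(-32459) + 35458/(-45570) = 436*(-1/32459) + 35458*(-1/45570) = -436/32459 - 17729/22785 = -83628553/105654045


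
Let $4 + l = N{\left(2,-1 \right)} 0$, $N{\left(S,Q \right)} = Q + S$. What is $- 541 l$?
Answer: $2164$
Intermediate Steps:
$l = -4$ ($l = -4 + \left(-1 + 2\right) 0 = -4 + 1 \cdot 0 = -4 + 0 = -4$)
$- 541 l = \left(-541\right) \left(-4\right) = 2164$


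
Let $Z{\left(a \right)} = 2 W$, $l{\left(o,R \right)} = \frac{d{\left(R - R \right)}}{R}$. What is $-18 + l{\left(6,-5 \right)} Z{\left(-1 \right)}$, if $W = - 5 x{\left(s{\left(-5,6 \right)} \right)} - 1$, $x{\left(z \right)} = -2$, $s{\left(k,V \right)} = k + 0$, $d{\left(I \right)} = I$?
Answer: $-18$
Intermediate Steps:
$s{\left(k,V \right)} = k$
$W = 9$ ($W = \left(-5\right) \left(-2\right) - 1 = 10 - 1 = 9$)
$l{\left(o,R \right)} = 0$ ($l{\left(o,R \right)} = \frac{R - R}{R} = \frac{0}{R} = 0$)
$Z{\left(a \right)} = 18$ ($Z{\left(a \right)} = 2 \cdot 9 = 18$)
$-18 + l{\left(6,-5 \right)} Z{\left(-1 \right)} = -18 + 0 \cdot 18 = -18 + 0 = -18$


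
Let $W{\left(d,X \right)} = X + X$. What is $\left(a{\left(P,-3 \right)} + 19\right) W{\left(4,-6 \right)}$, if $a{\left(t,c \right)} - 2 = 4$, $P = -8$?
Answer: $-300$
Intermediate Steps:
$W{\left(d,X \right)} = 2 X$
$a{\left(t,c \right)} = 6$ ($a{\left(t,c \right)} = 2 + 4 = 6$)
$\left(a{\left(P,-3 \right)} + 19\right) W{\left(4,-6 \right)} = \left(6 + 19\right) 2 \left(-6\right) = 25 \left(-12\right) = -300$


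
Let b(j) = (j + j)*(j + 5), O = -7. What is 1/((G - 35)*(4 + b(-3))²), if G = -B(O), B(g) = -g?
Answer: -1/2688 ≈ -0.00037202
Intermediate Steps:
b(j) = 2*j*(5 + j) (b(j) = (2*j)*(5 + j) = 2*j*(5 + j))
G = -7 (G = -(-1)*(-7) = -1*7 = -7)
1/((G - 35)*(4 + b(-3))²) = 1/((-7 - 35)*(4 + 2*(-3)*(5 - 3))²) = 1/(-42*(4 + 2*(-3)*2)²) = 1/(-42*(4 - 12)²) = 1/(-42*(-8)²) = 1/(-42*64) = 1/(-2688) = -1/2688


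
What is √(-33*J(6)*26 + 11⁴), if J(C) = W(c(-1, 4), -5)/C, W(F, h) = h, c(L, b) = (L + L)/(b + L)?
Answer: 2*√3839 ≈ 123.92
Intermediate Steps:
c(L, b) = 2*L/(L + b) (c(L, b) = (2*L)/(L + b) = 2*L/(L + b))
J(C) = -5/C
√(-33*J(6)*26 + 11⁴) = √(-(-165)/6*26 + 11⁴) = √(-(-165)/6*26 + 14641) = √(-33*(-⅚)*26 + 14641) = √((55/2)*26 + 14641) = √(715 + 14641) = √15356 = 2*√3839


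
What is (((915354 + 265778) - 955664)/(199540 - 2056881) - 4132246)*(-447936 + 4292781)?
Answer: -29509147477723910130/1857341 ≈ -1.5888e+13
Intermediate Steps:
(((915354 + 265778) - 955664)/(199540 - 2056881) - 4132246)*(-447936 + 4292781) = ((1181132 - 955664)/(-1857341) - 4132246)*3844845 = (225468*(-1/1857341) - 4132246)*3844845 = (-225468/1857341 - 4132246)*3844845 = -7674990143354/1857341*3844845 = -29509147477723910130/1857341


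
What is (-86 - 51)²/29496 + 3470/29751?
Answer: 220249213/292511832 ≈ 0.75296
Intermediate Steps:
(-86 - 51)²/29496 + 3470/29751 = (-137)²*(1/29496) + 3470*(1/29751) = 18769*(1/29496) + 3470/29751 = 18769/29496 + 3470/29751 = 220249213/292511832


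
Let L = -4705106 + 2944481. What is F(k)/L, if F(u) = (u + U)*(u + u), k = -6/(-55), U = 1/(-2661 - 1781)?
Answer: -53194/3942934359375 ≈ -1.3491e-8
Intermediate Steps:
U = -1/4442 (U = 1/(-4442) = -1/4442 ≈ -0.00022512)
k = 6/55 (k = -6*(-1/55) = 6/55 ≈ 0.10909)
F(u) = 2*u*(-1/4442 + u) (F(u) = (u - 1/4442)*(u + u) = (-1/4442 + u)*(2*u) = 2*u*(-1/4442 + u))
L = -1760625
F(k)/L = ((1/2221)*(6/55)*(-1 + 4442*(6/55)))/(-1760625) = ((1/2221)*(6/55)*(-1 + 26652/55))*(-1/1760625) = ((1/2221)*(6/55)*(26597/55))*(-1/1760625) = (159582/6718525)*(-1/1760625) = -53194/3942934359375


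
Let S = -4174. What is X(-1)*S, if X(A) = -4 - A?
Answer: 12522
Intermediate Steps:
X(-1)*S = (-4 - 1*(-1))*(-4174) = (-4 + 1)*(-4174) = -3*(-4174) = 12522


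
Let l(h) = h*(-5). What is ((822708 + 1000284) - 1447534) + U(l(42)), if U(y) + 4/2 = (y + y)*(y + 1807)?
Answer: -295284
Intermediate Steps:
l(h) = -5*h
U(y) = -2 + 2*y*(1807 + y) (U(y) = -2 + (y + y)*(y + 1807) = -2 + (2*y)*(1807 + y) = -2 + 2*y*(1807 + y))
((822708 + 1000284) - 1447534) + U(l(42)) = ((822708 + 1000284) - 1447534) + (-2 + 2*(-5*42)² + 3614*(-5*42)) = (1822992 - 1447534) + (-2 + 2*(-210)² + 3614*(-210)) = 375458 + (-2 + 2*44100 - 758940) = 375458 + (-2 + 88200 - 758940) = 375458 - 670742 = -295284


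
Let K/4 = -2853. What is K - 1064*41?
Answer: -55036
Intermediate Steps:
K = -11412 (K = 4*(-2853) = -11412)
K - 1064*41 = -11412 - 1064*41 = -11412 - 43624 = -55036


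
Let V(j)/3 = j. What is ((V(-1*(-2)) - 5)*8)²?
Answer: 64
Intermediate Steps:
V(j) = 3*j
((V(-1*(-2)) - 5)*8)² = ((3*(-1*(-2)) - 5)*8)² = ((3*2 - 5)*8)² = ((6 - 5)*8)² = (1*8)² = 8² = 64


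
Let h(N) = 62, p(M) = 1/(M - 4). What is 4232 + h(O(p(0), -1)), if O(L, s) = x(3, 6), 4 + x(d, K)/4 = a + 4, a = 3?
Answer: 4294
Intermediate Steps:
x(d, K) = 12 (x(d, K) = -16 + 4*(3 + 4) = -16 + 4*7 = -16 + 28 = 12)
p(M) = 1/(-4 + M)
O(L, s) = 12
4232 + h(O(p(0), -1)) = 4232 + 62 = 4294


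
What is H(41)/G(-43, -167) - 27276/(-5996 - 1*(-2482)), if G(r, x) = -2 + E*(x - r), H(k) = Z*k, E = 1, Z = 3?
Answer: 71537/10542 ≈ 6.7859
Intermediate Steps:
H(k) = 3*k
G(r, x) = -2 + x - r (G(r, x) = -2 + 1*(x - r) = -2 + (x - r) = -2 + x - r)
H(41)/G(-43, -167) - 27276/(-5996 - 1*(-2482)) = (3*41)/(-2 - 167 - 1*(-43)) - 27276/(-5996 - 1*(-2482)) = 123/(-2 - 167 + 43) - 27276/(-5996 + 2482) = 123/(-126) - 27276/(-3514) = 123*(-1/126) - 27276*(-1/3514) = -41/42 + 13638/1757 = 71537/10542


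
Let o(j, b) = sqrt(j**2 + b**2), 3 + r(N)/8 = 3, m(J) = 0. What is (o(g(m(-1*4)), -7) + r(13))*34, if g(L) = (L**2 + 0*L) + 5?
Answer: 34*sqrt(74) ≈ 292.48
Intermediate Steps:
r(N) = 0 (r(N) = -24 + 8*3 = -24 + 24 = 0)
g(L) = 5 + L**2 (g(L) = (L**2 + 0) + 5 = L**2 + 5 = 5 + L**2)
o(j, b) = sqrt(b**2 + j**2)
(o(g(m(-1*4)), -7) + r(13))*34 = (sqrt((-7)**2 + (5 + 0**2)**2) + 0)*34 = (sqrt(49 + (5 + 0)**2) + 0)*34 = (sqrt(49 + 5**2) + 0)*34 = (sqrt(49 + 25) + 0)*34 = (sqrt(74) + 0)*34 = sqrt(74)*34 = 34*sqrt(74)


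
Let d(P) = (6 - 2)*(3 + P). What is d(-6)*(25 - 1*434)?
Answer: 4908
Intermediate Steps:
d(P) = 12 + 4*P (d(P) = 4*(3 + P) = 12 + 4*P)
d(-6)*(25 - 1*434) = (12 + 4*(-6))*(25 - 1*434) = (12 - 24)*(25 - 434) = -12*(-409) = 4908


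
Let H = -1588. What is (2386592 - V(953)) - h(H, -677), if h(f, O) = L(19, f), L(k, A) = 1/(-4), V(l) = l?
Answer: 9542557/4 ≈ 2.3856e+6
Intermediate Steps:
L(k, A) = -¼
h(f, O) = -¼
(2386592 - V(953)) - h(H, -677) = (2386592 - 1*953) - 1*(-¼) = (2386592 - 953) + ¼ = 2385639 + ¼ = 9542557/4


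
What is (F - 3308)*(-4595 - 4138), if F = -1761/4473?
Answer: 202245415/7 ≈ 2.8892e+7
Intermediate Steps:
F = -587/1491 (F = -1761*1/4473 = -587/1491 ≈ -0.39370)
(F - 3308)*(-4595 - 4138) = (-587/1491 - 3308)*(-4595 - 4138) = -4932815/1491*(-8733) = 202245415/7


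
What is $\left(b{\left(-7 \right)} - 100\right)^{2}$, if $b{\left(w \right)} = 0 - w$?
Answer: $8649$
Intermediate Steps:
$b{\left(w \right)} = - w$
$\left(b{\left(-7 \right)} - 100\right)^{2} = \left(\left(-1\right) \left(-7\right) - 100\right)^{2} = \left(7 - 100\right)^{2} = \left(-93\right)^{2} = 8649$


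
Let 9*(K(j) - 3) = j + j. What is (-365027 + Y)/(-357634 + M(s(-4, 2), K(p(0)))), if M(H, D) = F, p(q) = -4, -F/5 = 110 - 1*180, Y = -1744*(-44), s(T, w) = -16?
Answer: 288291/357284 ≈ 0.80690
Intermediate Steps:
Y = 76736
F = 350 (F = -5*(110 - 1*180) = -5*(110 - 180) = -5*(-70) = 350)
K(j) = 3 + 2*j/9 (K(j) = 3 + (j + j)/9 = 3 + (2*j)/9 = 3 + 2*j/9)
M(H, D) = 350
(-365027 + Y)/(-357634 + M(s(-4, 2), K(p(0)))) = (-365027 + 76736)/(-357634 + 350) = -288291/(-357284) = -288291*(-1/357284) = 288291/357284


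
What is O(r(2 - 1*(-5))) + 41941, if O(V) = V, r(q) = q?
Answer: 41948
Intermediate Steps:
O(r(2 - 1*(-5))) + 41941 = (2 - 1*(-5)) + 41941 = (2 + 5) + 41941 = 7 + 41941 = 41948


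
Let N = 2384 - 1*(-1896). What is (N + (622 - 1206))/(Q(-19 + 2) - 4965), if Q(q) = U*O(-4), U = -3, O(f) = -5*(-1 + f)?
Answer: -11/15 ≈ -0.73333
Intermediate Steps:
O(f) = 5 - 5*f
N = 4280 (N = 2384 + 1896 = 4280)
Q(q) = -75 (Q(q) = -3*(5 - 5*(-4)) = -3*(5 + 20) = -3*25 = -75)
(N + (622 - 1206))/(Q(-19 + 2) - 4965) = (4280 + (622 - 1206))/(-75 - 4965) = (4280 - 584)/(-5040) = 3696*(-1/5040) = -11/15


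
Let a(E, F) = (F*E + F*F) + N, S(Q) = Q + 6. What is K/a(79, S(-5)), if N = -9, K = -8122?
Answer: -8122/71 ≈ -114.39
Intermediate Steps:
S(Q) = 6 + Q
a(E, F) = -9 + F² + E*F (a(E, F) = (F*E + F*F) - 9 = (E*F + F²) - 9 = (F² + E*F) - 9 = -9 + F² + E*F)
K/a(79, S(-5)) = -8122/(-9 + (6 - 5)² + 79*(6 - 5)) = -8122/(-9 + 1² + 79*1) = -8122/(-9 + 1 + 79) = -8122/71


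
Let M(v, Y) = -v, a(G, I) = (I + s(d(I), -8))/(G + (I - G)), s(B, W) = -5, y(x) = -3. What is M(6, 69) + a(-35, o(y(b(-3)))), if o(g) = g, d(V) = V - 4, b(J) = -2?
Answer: -10/3 ≈ -3.3333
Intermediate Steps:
d(V) = -4 + V
a(G, I) = (-5 + I)/I (a(G, I) = (I - 5)/(G + (I - G)) = (-5 + I)/I)
M(6, 69) + a(-35, o(y(b(-3)))) = -1*6 + (-5 - 3)/(-3) = -6 - ⅓*(-8) = -6 + 8/3 = -10/3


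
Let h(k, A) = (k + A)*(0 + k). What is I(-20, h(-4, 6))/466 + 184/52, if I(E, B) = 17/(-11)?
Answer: 235575/66638 ≈ 3.5351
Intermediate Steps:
h(k, A) = k*(A + k) (h(k, A) = (A + k)*k = k*(A + k))
I(E, B) = -17/11 (I(E, B) = 17*(-1/11) = -17/11)
I(-20, h(-4, 6))/466 + 184/52 = -17/11/466 + 184/52 = -17/11*1/466 + 184*(1/52) = -17/5126 + 46/13 = 235575/66638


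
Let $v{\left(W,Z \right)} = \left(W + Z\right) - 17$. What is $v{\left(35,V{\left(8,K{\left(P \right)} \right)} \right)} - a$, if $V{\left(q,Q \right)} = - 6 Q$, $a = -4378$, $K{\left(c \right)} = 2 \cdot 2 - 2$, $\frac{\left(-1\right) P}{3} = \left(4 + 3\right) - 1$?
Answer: $4384$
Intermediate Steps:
$P = -18$ ($P = - 3 \left(\left(4 + 3\right) - 1\right) = - 3 \left(7 - 1\right) = \left(-3\right) 6 = -18$)
$K{\left(c \right)} = 2$ ($K{\left(c \right)} = 4 - 2 = 2$)
$v{\left(W,Z \right)} = -17 + W + Z$
$v{\left(35,V{\left(8,K{\left(P \right)} \right)} \right)} - a = \left(-17 + 35 - 12\right) - -4378 = \left(-17 + 35 - 12\right) + 4378 = 6 + 4378 = 4384$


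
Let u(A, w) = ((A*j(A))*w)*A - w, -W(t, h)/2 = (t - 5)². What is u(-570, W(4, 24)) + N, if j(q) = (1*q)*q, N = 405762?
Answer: -211119614236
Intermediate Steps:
j(q) = q² (j(q) = q*q = q²)
W(t, h) = -2*(-5 + t)² (W(t, h) = -2*(t - 5)² = -2*(-5 + t)²)
u(A, w) = -w + w*A⁴ (u(A, w) = ((A*A²)*w)*A - w = (A³*w)*A - w = (w*A³)*A - w = w*A⁴ - w = -w + w*A⁴)
u(-570, W(4, 24)) + N = (-2*(-5 + 4)²)*(-1 + (-570)⁴) + 405762 = (-2*(-1)²)*(-1 + 105560010000) + 405762 = -2*1*105560009999 + 405762 = -2*105560009999 + 405762 = -211120019998 + 405762 = -211119614236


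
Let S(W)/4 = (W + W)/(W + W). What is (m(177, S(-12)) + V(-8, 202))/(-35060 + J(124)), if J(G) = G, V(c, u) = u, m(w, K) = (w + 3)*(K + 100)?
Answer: -9461/17468 ≈ -0.54162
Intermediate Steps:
S(W) = 4 (S(W) = 4*((W + W)/(W + W)) = 4*((2*W)/((2*W))) = 4*((2*W)*(1/(2*W))) = 4*1 = 4)
m(w, K) = (3 + w)*(100 + K)
(m(177, S(-12)) + V(-8, 202))/(-35060 + J(124)) = ((300 + 3*4 + 100*177 + 4*177) + 202)/(-35060 + 124) = ((300 + 12 + 17700 + 708) + 202)/(-34936) = (18720 + 202)*(-1/34936) = 18922*(-1/34936) = -9461/17468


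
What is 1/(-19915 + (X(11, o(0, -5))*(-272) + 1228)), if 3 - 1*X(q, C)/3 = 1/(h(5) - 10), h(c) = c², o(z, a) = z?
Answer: -5/105403 ≈ -4.7437e-5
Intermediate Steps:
X(q, C) = 44/5 (X(q, C) = 9 - 3/(5² - 10) = 9 - 3/(25 - 10) = 9 - 3/15 = 9 - 3*1/15 = 9 - ⅕ = 44/5)
1/(-19915 + (X(11, o(0, -5))*(-272) + 1228)) = 1/(-19915 + ((44/5)*(-272) + 1228)) = 1/(-19915 + (-11968/5 + 1228)) = 1/(-19915 - 5828/5) = 1/(-105403/5) = -5/105403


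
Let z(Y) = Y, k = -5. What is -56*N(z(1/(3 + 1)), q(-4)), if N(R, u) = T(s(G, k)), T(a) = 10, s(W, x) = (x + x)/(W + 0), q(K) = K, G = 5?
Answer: -560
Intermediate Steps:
s(W, x) = 2*x/W (s(W, x) = (2*x)/W = 2*x/W)
N(R, u) = 10
-56*N(z(1/(3 + 1)), q(-4)) = -56*10 = -560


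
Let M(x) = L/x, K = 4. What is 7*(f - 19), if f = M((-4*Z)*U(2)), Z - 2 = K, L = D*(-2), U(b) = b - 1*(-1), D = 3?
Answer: -1589/12 ≈ -132.42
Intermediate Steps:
U(b) = 1 + b (U(b) = b + 1 = 1 + b)
L = -6 (L = 3*(-2) = -6)
Z = 6 (Z = 2 + 4 = 6)
M(x) = -6/x
f = 1/12 (f = -6*(-1/(24*(1 + 2))) = -6/((-24*3)) = -6/(-72) = -6*(-1/72) = 1/12 ≈ 0.083333)
7*(f - 19) = 7*(1/12 - 19) = 7*(-227/12) = -1589/12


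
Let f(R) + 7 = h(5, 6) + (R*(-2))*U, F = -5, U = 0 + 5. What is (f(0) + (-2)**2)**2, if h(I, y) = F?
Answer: 64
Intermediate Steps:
U = 5
h(I, y) = -5
f(R) = -12 - 10*R (f(R) = -7 + (-5 + (R*(-2))*5) = -7 + (-5 - 2*R*5) = -7 + (-5 - 10*R) = -12 - 10*R)
(f(0) + (-2)**2)**2 = ((-12 - 10*0) + (-2)**2)**2 = ((-12 + 0) + 4)**2 = (-12 + 4)**2 = (-8)**2 = 64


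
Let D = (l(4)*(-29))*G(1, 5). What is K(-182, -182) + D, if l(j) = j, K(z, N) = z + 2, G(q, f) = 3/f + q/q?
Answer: -1828/5 ≈ -365.60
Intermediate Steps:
G(q, f) = 1 + 3/f (G(q, f) = 3/f + 1 = 1 + 3/f)
K(z, N) = 2 + z
D = -928/5 (D = (4*(-29))*((3 + 5)/5) = -116*8/5 = -928/5 ≈ -185.60)
K(-182, -182) + D = (2 - 182) - 928/5 = -180 - 928/5 = -1828/5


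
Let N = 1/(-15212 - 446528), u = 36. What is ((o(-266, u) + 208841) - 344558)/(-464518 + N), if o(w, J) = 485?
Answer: 62442023680/214486541321 ≈ 0.29112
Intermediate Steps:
N = -1/461740 (N = 1/(-461740) = -1/461740 ≈ -2.1657e-6)
((o(-266, u) + 208841) - 344558)/(-464518 + N) = ((485 + 208841) - 344558)/(-464518 - 1/461740) = (209326 - 344558)/(-214486541321/461740) = -135232*(-461740/214486541321) = 62442023680/214486541321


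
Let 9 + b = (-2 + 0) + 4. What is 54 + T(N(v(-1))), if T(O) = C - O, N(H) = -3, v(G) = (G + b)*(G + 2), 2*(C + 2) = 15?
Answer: 125/2 ≈ 62.500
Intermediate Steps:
b = -7 (b = -9 + ((-2 + 0) + 4) = -9 + (-2 + 4) = -9 + 2 = -7)
C = 11/2 (C = -2 + (1/2)*15 = -2 + 15/2 = 11/2 ≈ 5.5000)
v(G) = (-7 + G)*(2 + G) (v(G) = (G - 7)*(G + 2) = (-7 + G)*(2 + G))
T(O) = 11/2 - O
54 + T(N(v(-1))) = 54 + (11/2 - 1*(-3)) = 54 + (11/2 + 3) = 54 + 17/2 = 125/2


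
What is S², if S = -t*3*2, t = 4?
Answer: 576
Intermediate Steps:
S = -24 (S = -4*3*2 = -12*2 = -1*24 = -24)
S² = (-24)² = 576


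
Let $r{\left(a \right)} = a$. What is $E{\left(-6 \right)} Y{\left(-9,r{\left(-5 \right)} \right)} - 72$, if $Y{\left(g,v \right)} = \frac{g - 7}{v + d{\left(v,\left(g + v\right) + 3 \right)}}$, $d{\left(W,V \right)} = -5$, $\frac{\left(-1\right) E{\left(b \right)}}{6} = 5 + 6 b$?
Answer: $\frac{1128}{5} \approx 225.6$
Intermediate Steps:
$E{\left(b \right)} = -30 - 36 b$ ($E{\left(b \right)} = - 6 \left(5 + 6 b\right) = -30 - 36 b$)
$Y{\left(g,v \right)} = \frac{-7 + g}{-5 + v}$ ($Y{\left(g,v \right)} = \frac{g - 7}{v - 5} = \frac{-7 + g}{-5 + v}$)
$E{\left(-6 \right)} Y{\left(-9,r{\left(-5 \right)} \right)} - 72 = \left(-30 - -216\right) \frac{-7 - 9}{-5 - 5} - 72 = \left(-30 + 216\right) \frac{1}{-10} \left(-16\right) - 72 = 186 \left(\left(- \frac{1}{10}\right) \left(-16\right)\right) - 72 = 186 \cdot \frac{8}{5} - 72 = \frac{1488}{5} - 72 = \frac{1128}{5}$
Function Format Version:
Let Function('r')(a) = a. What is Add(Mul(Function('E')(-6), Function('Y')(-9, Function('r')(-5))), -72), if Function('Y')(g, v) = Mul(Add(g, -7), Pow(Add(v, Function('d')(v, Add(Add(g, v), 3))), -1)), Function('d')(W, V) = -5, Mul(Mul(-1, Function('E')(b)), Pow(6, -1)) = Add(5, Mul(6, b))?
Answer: Rational(1128, 5) ≈ 225.60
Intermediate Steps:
Function('E')(b) = Add(-30, Mul(-36, b)) (Function('E')(b) = Mul(-6, Add(5, Mul(6, b))) = Add(-30, Mul(-36, b)))
Function('Y')(g, v) = Mul(Pow(Add(-5, v), -1), Add(-7, g)) (Function('Y')(g, v) = Mul(Add(g, -7), Pow(Add(v, -5), -1)) = Mul(Add(-7, g), Pow(Add(-5, v), -1)) = Mul(Pow(Add(-5, v), -1), Add(-7, g)))
Add(Mul(Function('E')(-6), Function('Y')(-9, Function('r')(-5))), -72) = Add(Mul(Add(-30, Mul(-36, -6)), Mul(Pow(Add(-5, -5), -1), Add(-7, -9))), -72) = Add(Mul(Add(-30, 216), Mul(Pow(-10, -1), -16)), -72) = Add(Mul(186, Mul(Rational(-1, 10), -16)), -72) = Add(Mul(186, Rational(8, 5)), -72) = Add(Rational(1488, 5), -72) = Rational(1128, 5)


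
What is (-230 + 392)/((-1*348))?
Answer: -27/58 ≈ -0.46552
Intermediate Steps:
(-230 + 392)/((-1*348)) = 162/(-348) = 162*(-1/348) = -27/58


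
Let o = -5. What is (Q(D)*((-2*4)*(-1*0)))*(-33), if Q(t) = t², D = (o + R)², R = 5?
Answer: 0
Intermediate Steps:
D = 0 (D = (-5 + 5)² = 0² = 0)
(Q(D)*((-2*4)*(-1*0)))*(-33) = (0²*((-2*4)*(-1*0)))*(-33) = (0*(-8*0))*(-33) = (0*0)*(-33) = 0*(-33) = 0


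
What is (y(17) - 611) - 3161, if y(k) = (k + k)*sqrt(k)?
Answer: -3772 + 34*sqrt(17) ≈ -3631.8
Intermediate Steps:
y(k) = 2*k**(3/2) (y(k) = (2*k)*sqrt(k) = 2*k**(3/2))
(y(17) - 611) - 3161 = (2*17**(3/2) - 611) - 3161 = (2*(17*sqrt(17)) - 611) - 3161 = (34*sqrt(17) - 611) - 3161 = (-611 + 34*sqrt(17)) - 3161 = -3772 + 34*sqrt(17)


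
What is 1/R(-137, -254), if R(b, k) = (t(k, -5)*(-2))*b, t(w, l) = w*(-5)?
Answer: 1/347980 ≈ 2.8737e-6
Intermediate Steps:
t(w, l) = -5*w
R(b, k) = 10*b*k (R(b, k) = (-5*k*(-2))*b = (10*k)*b = 10*b*k)
1/R(-137, -254) = 1/(10*(-137)*(-254)) = 1/347980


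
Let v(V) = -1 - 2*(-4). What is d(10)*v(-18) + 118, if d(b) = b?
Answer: 188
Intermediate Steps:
v(V) = 7 (v(V) = -1 + 8 = 7)
d(10)*v(-18) + 118 = 10*7 + 118 = 70 + 118 = 188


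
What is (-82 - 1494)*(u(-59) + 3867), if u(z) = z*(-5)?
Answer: -6559312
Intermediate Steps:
u(z) = -5*z
(-82 - 1494)*(u(-59) + 3867) = (-82 - 1494)*(-5*(-59) + 3867) = -1576*(295 + 3867) = -1576*4162 = -6559312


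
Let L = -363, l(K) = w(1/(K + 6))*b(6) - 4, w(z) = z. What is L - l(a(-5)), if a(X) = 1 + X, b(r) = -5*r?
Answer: -344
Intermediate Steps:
l(K) = -4 - 30/(6 + K) (l(K) = (-5*6)/(K + 6) - 4 = -30/(6 + K) - 4 = -4 - 30/(6 + K))
L - l(a(-5)) = -363 - 2*(-27 - 2*(1 - 5))/(6 + (1 - 5)) = -363 - 2*(-27 - 2*(-4))/(6 - 4) = -363 - 2*(-27 + 8)/2 = -363 - 2*(-19)/2 = -363 - 1*(-19) = -363 + 19 = -344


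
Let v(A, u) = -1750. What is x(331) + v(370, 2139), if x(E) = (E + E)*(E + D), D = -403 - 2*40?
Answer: -102374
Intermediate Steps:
D = -483 (D = -403 - 1*80 = -403 - 80 = -483)
x(E) = 2*E*(-483 + E) (x(E) = (E + E)*(E - 483) = (2*E)*(-483 + E) = 2*E*(-483 + E))
x(331) + v(370, 2139) = 2*331*(-483 + 331) - 1750 = 2*331*(-152) - 1750 = -100624 - 1750 = -102374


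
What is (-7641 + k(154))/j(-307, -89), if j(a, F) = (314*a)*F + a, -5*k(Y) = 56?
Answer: -38261/42895575 ≈ -0.00089196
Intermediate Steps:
k(Y) = -56/5 (k(Y) = -⅕*56 = -56/5)
j(a, F) = a + 314*F*a (j(a, F) = 314*F*a + a = a + 314*F*a)
(-7641 + k(154))/j(-307, -89) = (-7641 - 56/5)/((-307*(1 + 314*(-89)))) = -38261*(-1/(307*(1 - 27946)))/5 = -38261/(5*((-307*(-27945)))) = -38261/5/8579115 = -38261/5*1/8579115 = -38261/42895575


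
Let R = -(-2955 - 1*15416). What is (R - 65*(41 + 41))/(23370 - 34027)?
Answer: -13041/10657 ≈ -1.2237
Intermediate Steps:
R = 18371 (R = -(-2955 - 15416) = -1*(-18371) = 18371)
(R - 65*(41 + 41))/(23370 - 34027) = (18371 - 65*(41 + 41))/(23370 - 34027) = (18371 - 65*82)/(-10657) = (18371 - 5330)*(-1/10657) = 13041*(-1/10657) = -13041/10657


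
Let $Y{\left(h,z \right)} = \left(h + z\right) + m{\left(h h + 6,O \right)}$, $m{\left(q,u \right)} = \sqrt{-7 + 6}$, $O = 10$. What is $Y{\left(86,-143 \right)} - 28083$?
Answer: $-28140 + i \approx -28140.0 + 1.0 i$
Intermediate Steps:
$m{\left(q,u \right)} = i$ ($m{\left(q,u \right)} = \sqrt{-1} = i$)
$Y{\left(h,z \right)} = i + h + z$ ($Y{\left(h,z \right)} = \left(h + z\right) + i = i + h + z$)
$Y{\left(86,-143 \right)} - 28083 = \left(i + 86 - 143\right) - 28083 = \left(-57 + i\right) - 28083 = -28140 + i$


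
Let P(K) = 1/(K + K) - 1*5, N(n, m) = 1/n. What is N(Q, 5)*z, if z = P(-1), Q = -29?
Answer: 11/58 ≈ 0.18966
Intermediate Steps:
P(K) = -5 + 1/(2*K) (P(K) = 1/(2*K) - 5 = -5 + 1/(2*K))
z = -11/2 (z = -5 + (½)/(-1) = -5 + (½)*(-1) = -5 - ½ = -11/2 ≈ -5.5000)
N(Q, 5)*z = -11/2/(-29) = -1/29*(-11/2) = 11/58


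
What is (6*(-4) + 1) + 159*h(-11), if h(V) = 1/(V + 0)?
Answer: -412/11 ≈ -37.455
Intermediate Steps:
h(V) = 1/V
(6*(-4) + 1) + 159*h(-11) = (6*(-4) + 1) + 159/(-11) = (-24 + 1) + 159*(-1/11) = -23 - 159/11 = -412/11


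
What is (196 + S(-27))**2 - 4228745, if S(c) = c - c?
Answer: -4190329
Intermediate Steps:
S(c) = 0
(196 + S(-27))**2 - 4228745 = (196 + 0)**2 - 4228745 = 196**2 - 4228745 = 38416 - 4228745 = -4190329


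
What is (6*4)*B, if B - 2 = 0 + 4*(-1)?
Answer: -48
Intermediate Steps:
B = -2 (B = 2 + (0 + 4*(-1)) = 2 + (0 - 4) = 2 - 4 = -2)
(6*4)*B = (6*4)*(-2) = 24*(-2) = -48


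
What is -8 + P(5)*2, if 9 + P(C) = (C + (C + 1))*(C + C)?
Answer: 194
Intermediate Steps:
P(C) = -9 + 2*C*(1 + 2*C) (P(C) = -9 + (C + (C + 1))*(C + C) = -9 + (C + (1 + C))*(2*C) = -9 + (1 + 2*C)*(2*C) = -9 + 2*C*(1 + 2*C))
-8 + P(5)*2 = -8 + (-9 + 2*5 + 4*5²)*2 = -8 + (-9 + 10 + 4*25)*2 = -8 + (-9 + 10 + 100)*2 = -8 + 101*2 = -8 + 202 = 194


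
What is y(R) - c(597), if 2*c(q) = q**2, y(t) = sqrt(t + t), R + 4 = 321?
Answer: -356409/2 + sqrt(634) ≈ -1.7818e+5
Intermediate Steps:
R = 317 (R = -4 + 321 = 317)
y(t) = sqrt(2)*sqrt(t) (y(t) = sqrt(2*t) = sqrt(2)*sqrt(t))
c(q) = q**2/2
y(R) - c(597) = sqrt(2)*sqrt(317) - 597**2/2 = sqrt(634) - 356409/2 = -356409/2 + sqrt(634)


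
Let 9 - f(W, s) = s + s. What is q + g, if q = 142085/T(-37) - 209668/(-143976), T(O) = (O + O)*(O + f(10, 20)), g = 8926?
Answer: 811035614021/90560904 ≈ 8955.7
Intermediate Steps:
f(W, s) = 9 - 2*s (f(W, s) = 9 - (s + s) = 9 - 2*s)
T(O) = 2*O*(-31 + O) (T(O) = (O + O)*(O + (9 - 2*20)) = (2*O)*(O + (9 - 40)) = (2*O)*(O - 31) = (2*O)*(-31 + O) = 2*O*(-31 + O))
q = 2688984917/90560904 (q = 142085/((2*(-37)*(-31 - 37))) - 209668/(-143976) = 142085/((2*(-37)*(-68))) - 209668*(-1/143976) = 142085/5032 + 52417/35994 = 2688984917/90560904 ≈ 29.693)
q + g = 2688984917/90560904 + 8926 = 811035614021/90560904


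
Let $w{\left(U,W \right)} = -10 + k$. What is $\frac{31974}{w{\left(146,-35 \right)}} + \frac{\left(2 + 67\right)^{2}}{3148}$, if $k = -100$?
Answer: $- \frac{50065221}{173140} \approx -289.16$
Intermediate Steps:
$w{\left(U,W \right)} = -110$ ($w{\left(U,W \right)} = -10 - 100 = -110$)
$\frac{31974}{w{\left(146,-35 \right)}} + \frac{\left(2 + 67\right)^{2}}{3148} = \frac{31974}{-110} + \frac{\left(2 + 67\right)^{2}}{3148} = 31974 \left(- \frac{1}{110}\right) + 69^{2} \cdot \frac{1}{3148} = - \frac{15987}{55} + 4761 \cdot \frac{1}{3148} = - \frac{15987}{55} + \frac{4761}{3148} = - \frac{50065221}{173140}$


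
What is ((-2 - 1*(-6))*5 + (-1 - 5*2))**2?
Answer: 81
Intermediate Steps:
((-2 - 1*(-6))*5 + (-1 - 5*2))**2 = ((-2 + 6)*5 + (-1 - 10))**2 = (4*5 - 11)**2 = (20 - 11)**2 = 9**2 = 81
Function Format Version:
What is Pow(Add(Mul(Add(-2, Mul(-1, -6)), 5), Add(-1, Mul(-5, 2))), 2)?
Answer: 81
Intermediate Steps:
Pow(Add(Mul(Add(-2, Mul(-1, -6)), 5), Add(-1, Mul(-5, 2))), 2) = Pow(Add(Mul(Add(-2, 6), 5), Add(-1, -10)), 2) = Pow(Add(Mul(4, 5), -11), 2) = Pow(Add(20, -11), 2) = Pow(9, 2) = 81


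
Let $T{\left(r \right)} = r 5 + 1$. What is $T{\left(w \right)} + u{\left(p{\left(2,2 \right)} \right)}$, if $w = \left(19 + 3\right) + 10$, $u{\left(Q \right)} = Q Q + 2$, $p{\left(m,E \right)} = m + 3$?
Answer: $188$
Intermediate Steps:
$p{\left(m,E \right)} = 3 + m$
$u{\left(Q \right)} = 2 + Q^{2}$ ($u{\left(Q \right)} = Q^{2} + 2 = 2 + Q^{2}$)
$w = 32$ ($w = 22 + 10 = 32$)
$T{\left(r \right)} = 1 + 5 r$ ($T{\left(r \right)} = 5 r + 1 = 1 + 5 r$)
$T{\left(w \right)} + u{\left(p{\left(2,2 \right)} \right)} = \left(1 + 5 \cdot 32\right) + \left(2 + \left(3 + 2\right)^{2}\right) = \left(1 + 160\right) + \left(2 + 5^{2}\right) = 161 + \left(2 + 25\right) = 161 + 27 = 188$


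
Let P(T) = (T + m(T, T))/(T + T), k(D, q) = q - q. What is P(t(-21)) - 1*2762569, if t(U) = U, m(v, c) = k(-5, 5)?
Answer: -5525137/2 ≈ -2.7626e+6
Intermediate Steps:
k(D, q) = 0
m(v, c) = 0
P(T) = ½ (P(T) = (T + 0)/(T + T) = T/((2*T)) = T*(1/(2*T)) = ½)
P(t(-21)) - 1*2762569 = ½ - 1*2762569 = ½ - 2762569 = -5525137/2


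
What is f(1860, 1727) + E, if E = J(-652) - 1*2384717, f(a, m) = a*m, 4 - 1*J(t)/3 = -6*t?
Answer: 815779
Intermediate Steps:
J(t) = 12 + 18*t (J(t) = 12 - (-18)*t = 12 + 18*t)
E = -2396441 (E = (12 + 18*(-652)) - 1*2384717 = (12 - 11736) - 2384717 = -11724 - 2384717 = -2396441)
f(1860, 1727) + E = 1860*1727 - 2396441 = 3212220 - 2396441 = 815779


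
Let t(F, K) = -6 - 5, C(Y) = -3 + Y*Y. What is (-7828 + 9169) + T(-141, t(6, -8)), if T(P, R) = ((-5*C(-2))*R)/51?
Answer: 68446/51 ≈ 1342.1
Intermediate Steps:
C(Y) = -3 + Y**2
t(F, K) = -11
T(P, R) = -5*R/51 (T(P, R) = ((-5*(-3 + (-2)**2))*R)/51 = ((-5*(-3 + 4))*R)*(1/51) = ((-5*1)*R)*(1/51) = -5*R*(1/51) = -5*R/51)
(-7828 + 9169) + T(-141, t(6, -8)) = (-7828 + 9169) - 5/51*(-11) = 1341 + 55/51 = 68446/51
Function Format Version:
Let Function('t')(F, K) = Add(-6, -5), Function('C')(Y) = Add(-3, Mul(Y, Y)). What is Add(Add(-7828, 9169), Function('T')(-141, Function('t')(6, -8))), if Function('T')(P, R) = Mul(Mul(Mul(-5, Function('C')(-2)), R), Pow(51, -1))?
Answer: Rational(68446, 51) ≈ 1342.1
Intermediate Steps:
Function('C')(Y) = Add(-3, Pow(Y, 2))
Function('t')(F, K) = -11
Function('T')(P, R) = Mul(Rational(-5, 51), R) (Function('T')(P, R) = Mul(Mul(Mul(-5, Add(-3, Pow(-2, 2))), R), Pow(51, -1)) = Mul(Mul(Mul(-5, Add(-3, 4)), R), Rational(1, 51)) = Mul(Mul(Mul(-5, 1), R), Rational(1, 51)) = Mul(Mul(-5, R), Rational(1, 51)) = Mul(Rational(-5, 51), R))
Add(Add(-7828, 9169), Function('T')(-141, Function('t')(6, -8))) = Add(Add(-7828, 9169), Mul(Rational(-5, 51), -11)) = Add(1341, Rational(55, 51)) = Rational(68446, 51)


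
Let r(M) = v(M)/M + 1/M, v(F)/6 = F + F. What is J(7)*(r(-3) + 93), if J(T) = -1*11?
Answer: -3454/3 ≈ -1151.3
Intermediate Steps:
v(F) = 12*F (v(F) = 6*(F + F) = 6*(2*F) = 12*F)
J(T) = -11
r(M) = 12 + 1/M (r(M) = (12*M)/M + 1/M = 12 + 1/M)
J(7)*(r(-3) + 93) = -11*((12 + 1/(-3)) + 93) = -11*((12 - ⅓) + 93) = -11*(35/3 + 93) = -11*314/3 = -3454/3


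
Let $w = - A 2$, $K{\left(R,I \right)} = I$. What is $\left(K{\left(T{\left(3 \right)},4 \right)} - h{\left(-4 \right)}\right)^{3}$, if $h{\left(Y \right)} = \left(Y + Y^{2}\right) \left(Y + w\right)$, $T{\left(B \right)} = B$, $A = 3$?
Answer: $1906624$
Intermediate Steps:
$w = -6$ ($w = \left(-1\right) 3 \cdot 2 = \left(-3\right) 2 = -6$)
$h{\left(Y \right)} = \left(-6 + Y\right) \left(Y + Y^{2}\right)$ ($h{\left(Y \right)} = \left(Y + Y^{2}\right) \left(Y - 6\right) = \left(Y + Y^{2}\right) \left(-6 + Y\right) = \left(-6 + Y\right) \left(Y + Y^{2}\right)$)
$\left(K{\left(T{\left(3 \right)},4 \right)} - h{\left(-4 \right)}\right)^{3} = \left(4 - - 4 \left(-6 + \left(-4\right)^{2} - -20\right)\right)^{3} = \left(4 - - 4 \left(-6 + 16 + 20\right)\right)^{3} = \left(4 - \left(-4\right) 30\right)^{3} = \left(4 - -120\right)^{3} = \left(4 + 120\right)^{3} = 124^{3} = 1906624$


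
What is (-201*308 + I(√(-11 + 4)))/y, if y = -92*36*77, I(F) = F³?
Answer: 67/276 + I*√7/36432 ≈ 0.24275 + 7.2622e-5*I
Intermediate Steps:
y = -255024 (y = -3312*77 = -255024)
(-201*308 + I(√(-11 + 4)))/y = (-201*308 + (√(-11 + 4))³)/(-255024) = (-61908 + (√(-7))³)*(-1/255024) = (-61908 + (I*√7)³)*(-1/255024) = (-61908 - 7*I*√7)*(-1/255024) = 67/276 + I*√7/36432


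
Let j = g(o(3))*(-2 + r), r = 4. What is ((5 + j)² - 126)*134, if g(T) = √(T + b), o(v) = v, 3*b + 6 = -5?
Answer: -41674/3 + 2680*I*√6/3 ≈ -13891.0 + 2188.2*I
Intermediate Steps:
b = -11/3 (b = -2 + (⅓)*(-5) = -2 - 5/3 = -11/3 ≈ -3.6667)
g(T) = √(-11/3 + T) (g(T) = √(T - 11/3) = √(-11/3 + T))
j = 2*I*√6/3 (j = (√(-33 + 9*3)/3)*(-2 + 4) = (√(-33 + 27)/3)*2 = (√(-6)/3)*2 = ((I*√6)/3)*2 = (I*√6/3)*2 = 2*I*√6/3 ≈ 1.633*I)
((5 + j)² - 126)*134 = ((5 + 2*I*√6/3)² - 126)*134 = (-126 + (5 + 2*I*√6/3)²)*134 = -16884 + 134*(5 + 2*I*√6/3)²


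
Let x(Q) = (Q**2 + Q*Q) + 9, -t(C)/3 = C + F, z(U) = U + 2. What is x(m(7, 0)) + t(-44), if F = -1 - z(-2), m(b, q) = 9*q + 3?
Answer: 162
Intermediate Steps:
z(U) = 2 + U
m(b, q) = 3 + 9*q
F = -1 (F = -1 - (2 - 2) = -1 - 1*0 = -1 + 0 = -1)
t(C) = 3 - 3*C (t(C) = -3*(C - 1) = -3*(-1 + C) = 3 - 3*C)
x(Q) = 9 + 2*Q**2 (x(Q) = (Q**2 + Q**2) + 9 = 2*Q**2 + 9 = 9 + 2*Q**2)
x(m(7, 0)) + t(-44) = (9 + 2*(3 + 9*0)**2) + (3 - 3*(-44)) = (9 + 2*(3 + 0)**2) + (3 + 132) = (9 + 2*3**2) + 135 = (9 + 2*9) + 135 = (9 + 18) + 135 = 27 + 135 = 162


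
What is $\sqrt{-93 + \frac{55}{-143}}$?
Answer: $\frac{i \sqrt{15782}}{13} \approx 9.6636 i$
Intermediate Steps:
$\sqrt{-93 + \frac{55}{-143}} = \sqrt{-93 + 55 \left(- \frac{1}{143}\right)} = \sqrt{-93 - \frac{5}{13}} = \sqrt{- \frac{1214}{13}} = \frac{i \sqrt{15782}}{13}$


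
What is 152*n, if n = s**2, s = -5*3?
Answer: 34200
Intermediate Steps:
s = -15
n = 225 (n = (-15)**2 = 225)
152*n = 152*225 = 34200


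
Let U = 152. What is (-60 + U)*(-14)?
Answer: -1288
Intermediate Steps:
(-60 + U)*(-14) = (-60 + 152)*(-14) = 92*(-14) = -1288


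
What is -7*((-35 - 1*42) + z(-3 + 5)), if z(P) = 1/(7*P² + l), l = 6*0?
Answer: 2155/4 ≈ 538.75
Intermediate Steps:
l = 0
z(P) = 1/(7*P²) (z(P) = 1/(7*P² + 0) = 1/(7*P²))
-7*((-35 - 1*42) + z(-3 + 5)) = -7*((-35 - 1*42) + 1/(7*(-3 + 5)²)) = -7*((-35 - 42) + (⅐)/2²) = -7*(-77 + (⅐)*(¼)) = -7*(-77 + 1/28) = -7*(-2155/28) = 2155/4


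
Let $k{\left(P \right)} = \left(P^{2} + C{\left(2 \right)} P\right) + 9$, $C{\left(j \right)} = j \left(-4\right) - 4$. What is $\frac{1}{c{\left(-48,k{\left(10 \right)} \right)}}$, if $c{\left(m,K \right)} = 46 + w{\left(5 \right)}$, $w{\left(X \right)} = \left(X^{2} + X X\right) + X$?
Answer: $\frac{1}{101} \approx 0.009901$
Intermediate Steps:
$C{\left(j \right)} = -4 - 4 j$ ($C{\left(j \right)} = - 4 j - 4 = -4 - 4 j$)
$w{\left(X \right)} = X + 2 X^{2}$ ($w{\left(X \right)} = \left(X^{2} + X^{2}\right) + X = 2 X^{2} + X = X + 2 X^{2}$)
$k{\left(P \right)} = 9 + P^{2} - 12 P$ ($k{\left(P \right)} = \left(P^{2} + \left(-4 - 8\right) P\right) + 9 = \left(P^{2} - 12 P\right) + 9 = 9 + P^{2} - 12 P$)
$c{\left(m,K \right)} = 101$ ($c{\left(m,K \right)} = 46 + 5 \left(1 + 2 \cdot 5\right) = 46 + 5 \left(1 + 10\right) = 46 + 5 \cdot 11 = 46 + 55 = 101$)
$\frac{1}{c{\left(-48,k{\left(10 \right)} \right)}} = \frac{1}{101}$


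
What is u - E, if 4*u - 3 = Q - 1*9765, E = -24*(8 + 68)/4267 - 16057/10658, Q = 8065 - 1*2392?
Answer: -92803218205/90955372 ≈ -1020.3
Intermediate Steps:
Q = 5673 (Q = 8065 - 2392 = 5673)
E = -87955411/45477686 (E = -24*76*(1/4267) - 16057*1/10658 = -1824*1/4267 - 16057/10658 = -1824/4267 - 16057/10658 = -87955411/45477686 ≈ -1.9340)
u = -4089/4 (u = 3/4 + (5673 - 1*9765)/4 = 3/4 + (5673 - 9765)/4 = 3/4 + (1/4)*(-4092) = 3/4 - 1023 = -4089/4 ≈ -1022.3)
u - E = -4089/4 - 1*(-87955411/45477686) = -4089/4 + 87955411/45477686 = -92803218205/90955372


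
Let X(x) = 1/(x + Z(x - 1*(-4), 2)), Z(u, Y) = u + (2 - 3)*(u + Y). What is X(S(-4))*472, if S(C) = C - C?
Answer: -236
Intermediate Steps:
Z(u, Y) = -Y (Z(u, Y) = u - (Y + u) = u + (-Y - u) = -Y)
S(C) = 0
X(x) = 1/(-2 + x) (X(x) = 1/(x - 1*2) = 1/(x - 2) = 1/(-2 + x))
X(S(-4))*472 = 472/(-2 + 0) = 472/(-2) = -½*472 = -236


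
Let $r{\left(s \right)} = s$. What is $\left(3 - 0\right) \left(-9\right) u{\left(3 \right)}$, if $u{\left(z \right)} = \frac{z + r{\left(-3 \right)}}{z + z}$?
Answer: $0$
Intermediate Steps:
$u{\left(z \right)} = \frac{-3 + z}{2 z}$ ($u{\left(z \right)} = \frac{z - 3}{z + z} = \frac{-3 + z}{2 z}$)
$\left(3 - 0\right) \left(-9\right) u{\left(3 \right)} = \left(3 - 0\right) \left(-9\right) \frac{-3 + 3}{2 \cdot 3} = \left(3 + 0\right) \left(-9\right) \frac{1}{2} \cdot \frac{1}{3} \cdot 0 = 3 \left(-9\right) 0 = \left(-27\right) 0 = 0$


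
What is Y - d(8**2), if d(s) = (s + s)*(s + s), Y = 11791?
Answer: -4593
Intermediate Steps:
d(s) = 4*s**2 (d(s) = (2*s)*(2*s) = 4*s**2)
Y - d(8**2) = 11791 - 4*(8**2)**2 = 11791 - 4*64**2 = 11791 - 4*4096 = 11791 - 1*16384 = 11791 - 16384 = -4593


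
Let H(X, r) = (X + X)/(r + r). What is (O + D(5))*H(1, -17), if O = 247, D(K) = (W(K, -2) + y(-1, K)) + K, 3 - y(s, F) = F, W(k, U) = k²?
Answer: -275/17 ≈ -16.176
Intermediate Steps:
y(s, F) = 3 - F
D(K) = 3 + K² (D(K) = (K² + (3 - K)) + K = (3 + K² - K) + K = 3 + K²)
H(X, r) = X/r (H(X, r) = (2*X)/((2*r)) = (2*X)*(1/(2*r)) = X/r)
(O + D(5))*H(1, -17) = (247 + (3 + 5²))*(1/(-17)) = (247 + (3 + 25))*(1*(-1/17)) = (247 + 28)*(-1/17) = 275*(-1/17) = -275/17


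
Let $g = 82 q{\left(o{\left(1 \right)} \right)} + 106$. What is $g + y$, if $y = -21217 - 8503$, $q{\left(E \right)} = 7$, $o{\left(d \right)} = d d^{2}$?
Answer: $-29040$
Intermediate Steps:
$o{\left(d \right)} = d^{3}$
$y = -29720$ ($y = -21217 - 8503 = -29720$)
$g = 680$ ($g = 82 \cdot 7 + 106 = 574 + 106 = 680$)
$g + y = 680 - 29720 = -29040$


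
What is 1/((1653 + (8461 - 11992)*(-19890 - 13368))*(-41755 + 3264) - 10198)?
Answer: -1/4520215652839 ≈ -2.2123e-13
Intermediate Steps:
1/((1653 + (8461 - 11992)*(-19890 - 13368))*(-41755 + 3264) - 10198) = 1/((1653 - 3531*(-33258))*(-38491) - 10198) = 1/((1653 + 117433998)*(-38491) - 10198) = 1/(117435651*(-38491) - 10198) = 1/(-4520215642641 - 10198) = 1/(-4520215652839) = -1/4520215652839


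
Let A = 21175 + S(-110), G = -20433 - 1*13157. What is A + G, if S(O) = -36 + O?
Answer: -12561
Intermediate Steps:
G = -33590 (G = -20433 - 13157 = -33590)
A = 21029 (A = 21175 + (-36 - 110) = 21175 - 146 = 21029)
A + G = 21029 - 33590 = -12561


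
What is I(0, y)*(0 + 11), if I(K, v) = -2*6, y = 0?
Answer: -132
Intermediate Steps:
I(K, v) = -12
I(0, y)*(0 + 11) = -12*(0 + 11) = -12*11 = -132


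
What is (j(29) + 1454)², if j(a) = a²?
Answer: 5267025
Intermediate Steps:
(j(29) + 1454)² = (29² + 1454)² = (841 + 1454)² = 2295² = 5267025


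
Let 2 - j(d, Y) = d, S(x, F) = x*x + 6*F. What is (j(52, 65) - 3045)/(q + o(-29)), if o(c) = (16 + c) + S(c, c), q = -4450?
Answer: 3095/3796 ≈ 0.81533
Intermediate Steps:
S(x, F) = x² + 6*F
j(d, Y) = 2 - d
o(c) = 16 + c² + 7*c (o(c) = (16 + c) + (c² + 6*c) = 16 + c² + 7*c)
(j(52, 65) - 3045)/(q + o(-29)) = ((2 - 1*52) - 3045)/(-4450 + (16 + (-29)² + 7*(-29))) = ((2 - 52) - 3045)/(-4450 + (16 + 841 - 203)) = (-50 - 3045)/(-4450 + 654) = -3095/(-3796) = -3095*(-1/3796) = 3095/3796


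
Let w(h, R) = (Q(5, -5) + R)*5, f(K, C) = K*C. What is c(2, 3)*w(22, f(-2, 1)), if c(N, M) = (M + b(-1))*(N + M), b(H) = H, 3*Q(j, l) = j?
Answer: -50/3 ≈ -16.667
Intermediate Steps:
f(K, C) = C*K
Q(j, l) = j/3
w(h, R) = 25/3 + 5*R (w(h, R) = ((1/3)*5 + R)*5 = (5/3 + R)*5 = 25/3 + 5*R)
c(N, M) = (-1 + M)*(M + N) (c(N, M) = (M - 1)*(N + M) = (-1 + M)*(M + N))
c(2, 3)*w(22, f(-2, 1)) = (3**2 - 1*3 - 1*2 + 3*2)*(25/3 + 5*(1*(-2))) = (9 - 3 - 2 + 6)*(25/3 + 5*(-2)) = 10*(25/3 - 10) = 10*(-5/3) = -50/3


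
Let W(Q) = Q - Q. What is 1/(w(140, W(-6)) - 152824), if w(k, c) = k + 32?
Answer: -1/152652 ≈ -6.5509e-6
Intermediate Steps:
W(Q) = 0
w(k, c) = 32 + k
1/(w(140, W(-6)) - 152824) = 1/((32 + 140) - 152824) = 1/(172 - 152824) = 1/(-152652) = -1/152652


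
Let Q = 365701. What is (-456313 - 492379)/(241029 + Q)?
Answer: -474346/303365 ≈ -1.5636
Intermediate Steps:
(-456313 - 492379)/(241029 + Q) = (-456313 - 492379)/(241029 + 365701) = -948692/606730 = -948692*1/606730 = -474346/303365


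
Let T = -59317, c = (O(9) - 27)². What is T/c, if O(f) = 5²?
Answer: -59317/4 ≈ -14829.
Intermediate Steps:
O(f) = 25
c = 4 (c = (25 - 27)² = (-2)² = 4)
T/c = -59317/4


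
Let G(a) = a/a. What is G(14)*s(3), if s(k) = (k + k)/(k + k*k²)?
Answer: ⅕ ≈ 0.20000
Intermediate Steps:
s(k) = 2*k/(k + k³) (s(k) = (2*k)/(k + k³) = 2*k/(k + k³))
G(a) = 1
G(14)*s(3) = 1*(2/(1 + 3²)) = 1*(2/(1 + 9)) = 1*(2/10) = 1*(2*(⅒)) = 1*(⅕) = ⅕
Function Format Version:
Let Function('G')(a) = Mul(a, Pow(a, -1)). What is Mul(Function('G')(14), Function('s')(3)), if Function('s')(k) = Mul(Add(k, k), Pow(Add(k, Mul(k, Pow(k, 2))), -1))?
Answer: Rational(1, 5) ≈ 0.20000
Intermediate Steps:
Function('s')(k) = Mul(2, k, Pow(Add(k, Pow(k, 3)), -1)) (Function('s')(k) = Mul(Mul(2, k), Pow(Add(k, Pow(k, 3)), -1)) = Mul(2, k, Pow(Add(k, Pow(k, 3)), -1)))
Function('G')(a) = 1
Mul(Function('G')(14), Function('s')(3)) = Mul(1, Mul(2, Pow(Add(1, Pow(3, 2)), -1))) = Mul(1, Mul(2, Pow(Add(1, 9), -1))) = Mul(1, Mul(2, Pow(10, -1))) = Mul(1, Mul(2, Rational(1, 10))) = Mul(1, Rational(1, 5)) = Rational(1, 5)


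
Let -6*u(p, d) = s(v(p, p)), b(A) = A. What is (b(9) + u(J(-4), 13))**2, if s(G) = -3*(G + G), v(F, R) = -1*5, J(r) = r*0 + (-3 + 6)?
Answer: 16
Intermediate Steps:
J(r) = 3 (J(r) = 0 + 3 = 3)
v(F, R) = -5
s(G) = -6*G
u(p, d) = -5 (u(p, d) = -(-1)*(-5) = -1/6*30 = -5)
(b(9) + u(J(-4), 13))**2 = (9 - 5)**2 = 4**2 = 16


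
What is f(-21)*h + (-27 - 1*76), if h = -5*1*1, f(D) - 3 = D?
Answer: -13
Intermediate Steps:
f(D) = 3 + D
h = -5 (h = -5*1 = -5)
f(-21)*h + (-27 - 1*76) = (3 - 21)*(-5) + (-27 - 1*76) = -18*(-5) + (-27 - 76) = 90 - 103 = -13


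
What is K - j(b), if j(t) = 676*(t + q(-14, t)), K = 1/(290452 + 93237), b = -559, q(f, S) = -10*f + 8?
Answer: 106602617005/383689 ≈ 2.7784e+5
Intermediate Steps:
q(f, S) = 8 - 10*f
K = 1/383689 ≈ 2.6063e-6
j(t) = 100048 + 676*t (j(t) = 676*(t + (8 - 10*(-14))) = 676*(t + (8 + 140)) = 676*(t + 148) = 676*(148 + t) = 100048 + 676*t)
K - j(b) = 1/383689 - (100048 + 676*(-559)) = 1/383689 - (100048 - 377884) = 1/383689 - 1*(-277836) = 1/383689 + 277836 = 106602617005/383689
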